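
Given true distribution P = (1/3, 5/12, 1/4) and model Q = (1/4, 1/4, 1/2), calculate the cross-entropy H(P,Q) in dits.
0.5268 dits

Cross-entropy: H(P,Q) = -Σ p(x) log q(x)

Alternatively: H(P,Q) = H(P) + D_KL(P||Q)
H(P) = 0.4680 dits
D_KL(P||Q) = 0.0588 dits

H(P,Q) = 0.4680 + 0.0588 = 0.5268 dits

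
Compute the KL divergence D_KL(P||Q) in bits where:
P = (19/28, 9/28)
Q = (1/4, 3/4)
0.5846 bits

KL divergence: D_KL(P||Q) = Σ p(x) log(p(x)/q(x))

Computing term by term:
  x=0: 19/28 × log_2[(19/28)/(1/4)] = 19/28 × 1.4406 = 0.9775
  x=1: 9/28 × log_2[(9/28)/(3/4)] = 9/28 × -1.2224 = -0.3929

D_KL(P||Q) = 0.5846 bits

Note: KL divergence is always non-negative and equals 0 iff P = Q.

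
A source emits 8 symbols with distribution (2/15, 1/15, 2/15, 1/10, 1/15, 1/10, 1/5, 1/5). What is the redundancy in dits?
0.0333 dits

Redundancy measures how far a source is from maximum entropy:
R = H_max - H(X)

Maximum entropy for 8 symbols: H_max = log_10(8) = 0.9031 dits
Actual entropy: H(X) = 0.8697 dits
Redundancy: R = 0.9031 - 0.8697 = 0.0333 dits

This redundancy represents potential for compression: the source could be compressed by 0.0333 dits per symbol.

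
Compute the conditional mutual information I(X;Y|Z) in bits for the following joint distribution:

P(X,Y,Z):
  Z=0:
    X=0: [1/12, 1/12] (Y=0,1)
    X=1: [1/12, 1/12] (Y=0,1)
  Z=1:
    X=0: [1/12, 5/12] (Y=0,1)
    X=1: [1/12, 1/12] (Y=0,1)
0.0492 bits

Conditional mutual information: I(X;Y|Z) = H(X|Z) + H(Y|Z) - H(X,Y|Z)

H(Z) = 0.9183
H(X,Z) = 1.7925 → H(X|Z) = 0.8742
H(Y,Z) = 1.7925 → H(Y|Z) = 0.8742
H(X,Y,Z) = 2.6175 → H(X,Y|Z) = 1.6992

I(X;Y|Z) = 0.8742 + 0.8742 - 1.6992 = 0.0492 bits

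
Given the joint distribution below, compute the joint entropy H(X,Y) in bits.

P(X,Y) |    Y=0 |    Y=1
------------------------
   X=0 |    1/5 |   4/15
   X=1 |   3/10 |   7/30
1.9839 bits

Joint entropy is H(X,Y) = -Σ_{x,y} p(x,y) log p(x,y).

Summing over all non-zero entries:
H(X,Y) = -[1/5·log_2(1/5) + 4/15·log_2(4/15) + 3/10·log_2(3/10) + 7/30·log_2(7/30)]
H(X,Y) = 1.9839 bits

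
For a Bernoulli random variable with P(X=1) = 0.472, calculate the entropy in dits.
0.3003 dits

The binary entropy function is:
H(p) = -p log(p) - (1-p) log(1-p)

H(0.472) = -0.472 × log_10(0.472) - 0.528 × log_10(0.528)
H(0.472) = 0.3003 dits

Note: Binary entropy is maximized at p=0.5 (H=1 bit) and minimized at p=0 or p=1 (H=0).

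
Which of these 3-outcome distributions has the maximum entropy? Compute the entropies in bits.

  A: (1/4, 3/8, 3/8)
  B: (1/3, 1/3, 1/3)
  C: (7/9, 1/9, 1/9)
B

For a discrete distribution over n outcomes, entropy is maximized by the uniform distribution.

Computing entropies:
H(A) = 1.5613 bits
H(B) = 1.5850 bits
H(C) = 0.9864 bits

The uniform distribution (where all probabilities equal 1/3) achieves the maximum entropy of log_2(3) = 1.5850 bits.

Distribution B has the highest entropy.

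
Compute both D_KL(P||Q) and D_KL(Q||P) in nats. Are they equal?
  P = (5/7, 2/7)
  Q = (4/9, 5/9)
D_KL(P||Q) = 0.1489, D_KL(Q||P) = 0.1586

KL divergence is not symmetric: D_KL(P||Q) ≠ D_KL(Q||P) in general.

D_KL(P||Q) = 0.1489 nats
D_KL(Q||P) = 0.1586 nats

No, they are not equal!

This asymmetry is why KL divergence is not a true distance metric.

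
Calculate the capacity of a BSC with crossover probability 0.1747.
0.3317 bits

For a binary symmetric channel (BSC) with error probability p:
Capacity C = 1 - H(p) bits per symbol

where H(p) = -p log₂(p) - (1-p) log₂(1-p) is the binary entropy function.

H(0.1747) = 0.6683 bits
C = 1 - 0.6683 = 0.3317 bits per symbol

This means we can reliably transmit up to 0.3317 bits of information per channel use.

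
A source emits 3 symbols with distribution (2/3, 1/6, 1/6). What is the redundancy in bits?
0.3333 bits

Redundancy measures how far a source is from maximum entropy:
R = H_max - H(X)

Maximum entropy for 3 symbols: H_max = log_2(3) = 1.5850 bits
Actual entropy: H(X) = 1.2516 bits
Redundancy: R = 1.5850 - 1.2516 = 0.3333 bits

This redundancy represents potential for compression: the source could be compressed by 0.3333 bits per symbol.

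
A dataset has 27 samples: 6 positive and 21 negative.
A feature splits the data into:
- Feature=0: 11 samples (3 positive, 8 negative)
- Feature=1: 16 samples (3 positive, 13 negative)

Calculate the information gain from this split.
0.0072 bits

Information Gain = H(Y) - H(Y|Feature)

Before split:
P(positive) = 6/27 = 0.2222
H(Y) = 0.7642 bits

After split:
Feature=0: H = 0.8454 bits (weight = 11/27)
Feature=1: H = 0.6962 bits (weight = 16/27)
H(Y|Feature) = (11/27)×0.8454 + (16/27)×0.6962 = 0.7570 bits

Information Gain = 0.7642 - 0.7570 = 0.0072 bits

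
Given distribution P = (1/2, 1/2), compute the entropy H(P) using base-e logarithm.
0.6931 nats

Shannon entropy is H(X) = -Σ p(x) log p(x).

For P = (1/2, 1/2):
H = -1/2 × log_e(1/2) -1/2 × log_e(1/2)
H = 0.6931 nats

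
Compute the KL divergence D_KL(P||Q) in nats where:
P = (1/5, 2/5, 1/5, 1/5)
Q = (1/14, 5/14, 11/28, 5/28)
0.1389 nats

KL divergence: D_KL(P||Q) = Σ p(x) log(p(x)/q(x))

Computing term by term:
  x=0: 1/5 × log_e[(1/5)/(1/14)] = 1/5 × 1.0296 = 0.2059
  x=1: 2/5 × log_e[(2/5)/(5/14)] = 2/5 × 0.1133 = 0.0453
  x=2: 1/5 × log_e[(1/5)/(11/28)] = 1/5 × -0.6751 = -0.1350
  x=3: 1/5 × log_e[(1/5)/(5/28)] = 1/5 × 0.1133 = 0.0227

D_KL(P||Q) = 0.1389 nats

Note: KL divergence is always non-negative and equals 0 iff P = Q.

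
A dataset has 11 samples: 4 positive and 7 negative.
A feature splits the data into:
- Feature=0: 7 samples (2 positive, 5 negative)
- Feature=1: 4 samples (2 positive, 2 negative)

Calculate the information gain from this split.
0.0328 bits

Information Gain = H(Y) - H(Y|Feature)

Before split:
P(positive) = 4/11 = 0.3636
H(Y) = 0.9457 bits

After split:
Feature=0: H = 0.8631 bits (weight = 7/11)
Feature=1: H = 1.0000 bits (weight = 4/11)
H(Y|Feature) = (7/11)×0.8631 + (4/11)×1.0000 = 0.9129 bits

Information Gain = 0.9457 - 0.9129 = 0.0328 bits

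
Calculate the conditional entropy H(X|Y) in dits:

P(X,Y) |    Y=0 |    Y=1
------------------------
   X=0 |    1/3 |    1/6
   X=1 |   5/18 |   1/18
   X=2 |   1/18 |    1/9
0.4123 dits

Using the chain rule: H(X|Y) = H(X,Y) - H(Y)

First, compute H(X,Y) = 0.6888 dits

Marginal P(Y) = (2/3, 1/3)
H(Y) = 0.2764 dits

H(X|Y) = H(X,Y) - H(Y) = 0.6888 - 0.2764 = 0.4123 dits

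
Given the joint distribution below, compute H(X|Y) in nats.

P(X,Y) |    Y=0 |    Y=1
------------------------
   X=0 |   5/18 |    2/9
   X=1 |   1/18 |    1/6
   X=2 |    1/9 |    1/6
1.0051 nats

Using the chain rule: H(X|Y) = H(X,Y) - H(Y)

First, compute H(X,Y) = 1.6920 nats

Marginal P(Y) = (4/9, 5/9)
H(Y) = 0.6870 nats

H(X|Y) = H(X,Y) - H(Y) = 1.6920 - 0.6870 = 1.0051 nats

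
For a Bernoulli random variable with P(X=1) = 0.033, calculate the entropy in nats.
0.1450 nats

The binary entropy function is:
H(p) = -p log(p) - (1-p) log(1-p)

H(0.033) = -0.033 × log_e(0.033) - 0.967 × log_e(0.967)
H(0.033) = 0.1450 nats

Note: Binary entropy is maximized at p=0.5 (H=1 bit) and minimized at p=0 or p=1 (H=0).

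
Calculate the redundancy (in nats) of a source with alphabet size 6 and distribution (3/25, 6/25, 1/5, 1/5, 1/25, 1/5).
0.1004 nats

Redundancy measures how far a source is from maximum entropy:
R = H_max - H(X)

Maximum entropy for 6 symbols: H_max = log_e(6) = 1.7918 nats
Actual entropy: H(X) = 1.6914 nats
Redundancy: R = 1.7918 - 1.6914 = 0.1004 nats

This redundancy represents potential for compression: the source could be compressed by 0.1004 nats per symbol.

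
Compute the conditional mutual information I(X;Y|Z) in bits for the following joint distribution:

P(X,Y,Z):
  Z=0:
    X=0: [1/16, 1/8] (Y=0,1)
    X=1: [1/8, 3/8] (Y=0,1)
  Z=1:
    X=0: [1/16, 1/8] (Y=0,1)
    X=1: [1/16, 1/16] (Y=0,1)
0.0096 bits

Conditional mutual information: I(X;Y|Z) = H(X|Z) + H(Y|Z) - H(X,Y|Z)

H(Z) = 0.8960
H(X,Z) = 1.7806 → H(X|Z) = 0.8846
H(Y,Z) = 1.7806 → H(Y|Z) = 0.8846
H(X,Y,Z) = 2.6556 → H(X,Y|Z) = 1.7596

I(X;Y|Z) = 0.8846 + 0.8846 - 1.7596 = 0.0096 bits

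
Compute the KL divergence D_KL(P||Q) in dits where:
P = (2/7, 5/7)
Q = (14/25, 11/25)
0.0668 dits

KL divergence: D_KL(P||Q) = Σ p(x) log(p(x)/q(x))

Computing term by term:
  x=0: 2/7 × log_10[(2/7)/(14/25)] = 2/7 × -0.2923 = -0.0835
  x=1: 5/7 × log_10[(5/7)/(11/25)] = 5/7 × 0.2104 = 0.1503

D_KL(P||Q) = 0.0668 dits

Note: KL divergence is always non-negative and equals 0 iff P = Q.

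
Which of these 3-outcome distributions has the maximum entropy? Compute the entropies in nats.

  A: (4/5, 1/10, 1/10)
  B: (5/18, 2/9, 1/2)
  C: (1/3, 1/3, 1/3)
C

For a discrete distribution over n outcomes, entropy is maximized by the uniform distribution.

Computing entropies:
H(A) = 0.6390 nats
H(B) = 1.0366 nats
H(C) = 1.0986 nats

The uniform distribution (where all probabilities equal 1/3) achieves the maximum entropy of log_e(3) = 1.0986 nats.

Distribution C has the highest entropy.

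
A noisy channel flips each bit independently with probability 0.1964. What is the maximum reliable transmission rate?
0.2853 bits

For a binary symmetric channel (BSC) with error probability p:
Capacity C = 1 - H(p) bits per symbol

where H(p) = -p log₂(p) - (1-p) log₂(1-p) is the binary entropy function.

H(0.1964) = 0.7147 bits
C = 1 - 0.7147 = 0.2853 bits per symbol

This means we can reliably transmit up to 0.2853 bits of information per channel use.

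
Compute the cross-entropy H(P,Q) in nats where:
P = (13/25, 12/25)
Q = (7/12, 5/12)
0.7005 nats

Cross-entropy: H(P,Q) = -Σ p(x) log q(x)

Alternatively: H(P,Q) = H(P) + D_KL(P||Q)
H(P) = 0.6923 nats
D_KL(P||Q) = 0.0082 nats

H(P,Q) = 0.6923 + 0.0082 = 0.7005 nats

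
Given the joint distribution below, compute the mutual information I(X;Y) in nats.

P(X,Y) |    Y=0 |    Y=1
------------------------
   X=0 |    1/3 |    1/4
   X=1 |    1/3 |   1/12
0.0297 nats

Mutual information: I(X;Y) = H(X) + H(Y) - H(X,Y)

Marginals:
P(X) = (7/12, 5/12), H(X) = 0.6792 nats
P(Y) = (2/3, 1/3), H(Y) = 0.6365 nats

Joint entropy: H(X,Y) = 1.2861 nats

I(X;Y) = 0.6792 + 0.6365 - 1.2861 = 0.0297 nats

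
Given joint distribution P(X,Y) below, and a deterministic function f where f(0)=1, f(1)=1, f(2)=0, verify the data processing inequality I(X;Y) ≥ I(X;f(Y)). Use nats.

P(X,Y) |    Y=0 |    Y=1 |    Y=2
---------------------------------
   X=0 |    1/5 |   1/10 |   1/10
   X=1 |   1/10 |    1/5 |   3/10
I(X;Y) = 0.0662, I(X;f(Y)) = 0.0322, inequality holds: 0.0662 ≥ 0.0322

Data Processing Inequality: For any Markov chain X → Y → Z, we have I(X;Y) ≥ I(X;Z).

Here Z = f(Y) is a deterministic function of Y, forming X → Y → Z.

Original I(X;Y) = 0.0662 nats

After applying f:
P(X,Z) where Z=f(Y):
- P(X,Z=0) = P(X,Y=2)
- P(X,Z=1) = P(X,Y=0) + P(X,Y=1)

I(X;Z) = I(X;f(Y)) = 0.0322 nats

Verification: 0.0662 ≥ 0.0322 ✓

Information cannot be created by processing; the function f can only lose information about X.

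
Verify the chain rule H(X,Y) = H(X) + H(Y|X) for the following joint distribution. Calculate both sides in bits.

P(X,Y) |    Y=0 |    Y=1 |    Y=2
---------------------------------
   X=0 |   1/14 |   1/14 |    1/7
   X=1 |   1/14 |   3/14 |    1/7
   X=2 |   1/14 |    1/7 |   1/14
H(X,Y) = 3.0391, H(X) = 1.5567, H(Y|X) = 1.4825 (all in bits)

Chain rule: H(X,Y) = H(X) + H(Y|X)

Left side — joint entropy directly:
H(X,Y) = -Σ p(x,y) log p(x,y) = 3.0391 bits

Right side — compute H(Y|X) from the conditional distributions:
P(X) = (2/7, 3/7, 2/7), so H(X) = 1.5567 bits
H(Y|X) = Σ_x P(X=x) · H(Y|X=x):
  P(Y|X=0) = (1/4, 1/4, 1/2), H(Y|X=0) = 1.5000, weight P(X=0) = 2/7
  P(Y|X=1) = (1/6, 1/2, 1/3), H(Y|X=1) = 1.4591, weight P(X=1) = 3/7
  P(Y|X=2) = (1/4, 1/2, 1/4), H(Y|X=2) = 1.5000, weight P(X=2) = 2/7
H(Y|X) = 1.4825 bits

H(X) + H(Y|X) = 1.5567 + 1.4825 = 3.0391 bits

Both sides equal 3.0391 bits. ✓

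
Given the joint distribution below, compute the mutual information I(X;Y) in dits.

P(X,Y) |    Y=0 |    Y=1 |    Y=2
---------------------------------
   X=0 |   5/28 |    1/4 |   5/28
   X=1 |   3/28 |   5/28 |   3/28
0.0004 dits

Mutual information: I(X;Y) = H(X) + H(Y) - H(X,Y)

Marginals:
P(X) = (17/28, 11/28), H(X) = 0.2910 dits
P(Y) = (2/7, 3/7, 2/7), H(Y) = 0.4686 dits

Joint entropy: H(X,Y) = 0.7592 dits

I(X;Y) = 0.2910 + 0.4686 - 0.7592 = 0.0004 dits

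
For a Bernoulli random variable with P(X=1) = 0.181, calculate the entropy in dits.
0.2054 dits

The binary entropy function is:
H(p) = -p log(p) - (1-p) log(1-p)

H(0.181) = -0.181 × log_10(0.181) - 0.819 × log_10(0.819)
H(0.181) = 0.2054 dits

Note: Binary entropy is maximized at p=0.5 (H=1 bit) and minimized at p=0 or p=1 (H=0).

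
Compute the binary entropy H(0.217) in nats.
0.5231 nats

The binary entropy function is:
H(p) = -p log(p) - (1-p) log(1-p)

H(0.217) = -0.217 × log_e(0.217) - 0.783 × log_e(0.783)
H(0.217) = 0.5231 nats

Note: Binary entropy is maximized at p=0.5 (H=1 bit) and minimized at p=0 or p=1 (H=0).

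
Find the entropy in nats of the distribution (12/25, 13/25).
0.6923 nats

Shannon entropy is H(X) = -Σ p(x) log p(x).

For P = (12/25, 13/25):
H = -12/25 × log_e(12/25) -13/25 × log_e(13/25)
H = 0.6923 nats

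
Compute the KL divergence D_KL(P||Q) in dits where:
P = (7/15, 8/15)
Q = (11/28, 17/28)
0.0049 dits

KL divergence: D_KL(P||Q) = Σ p(x) log(p(x)/q(x))

Computing term by term:
  x=0: 7/15 × log_10[(7/15)/(11/28)] = 7/15 × 0.0748 = 0.0349
  x=1: 8/15 × log_10[(8/15)/(17/28)] = 8/15 × -0.0563 = -0.0300

D_KL(P||Q) = 0.0049 dits

Note: KL divergence is always non-negative and equals 0 iff P = Q.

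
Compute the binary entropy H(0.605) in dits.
0.2914 dits

The binary entropy function is:
H(p) = -p log(p) - (1-p) log(1-p)

H(0.605) = -0.605 × log_10(0.605) - 0.395 × log_10(0.395)
H(0.605) = 0.2914 dits

Note: Binary entropy is maximized at p=0.5 (H=1 bit) and minimized at p=0 or p=1 (H=0).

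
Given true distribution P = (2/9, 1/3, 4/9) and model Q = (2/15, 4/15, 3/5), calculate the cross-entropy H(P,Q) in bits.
1.6091 bits

Cross-entropy: H(P,Q) = -Σ p(x) log q(x)

Alternatively: H(P,Q) = H(P) + D_KL(P||Q)
H(P) = 1.5305 bits
D_KL(P||Q) = 0.0787 bits

H(P,Q) = 1.5305 + 0.0787 = 1.6091 bits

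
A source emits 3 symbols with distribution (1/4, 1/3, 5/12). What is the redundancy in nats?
0.0211 nats

Redundancy measures how far a source is from maximum entropy:
R = H_max - H(X)

Maximum entropy for 3 symbols: H_max = log_e(3) = 1.0986 nats
Actual entropy: H(X) = 1.0776 nats
Redundancy: R = 1.0986 - 1.0776 = 0.0211 nats

This redundancy represents potential for compression: the source could be compressed by 0.0211 nats per symbol.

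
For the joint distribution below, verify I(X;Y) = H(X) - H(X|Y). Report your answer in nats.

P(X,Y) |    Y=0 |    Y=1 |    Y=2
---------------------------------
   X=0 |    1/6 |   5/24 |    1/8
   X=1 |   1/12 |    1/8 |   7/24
I(X;Y) = 0.0590 nats

Mutual information has multiple equivalent forms:
- I(X;Y) = H(X) - H(X|Y)
- I(X;Y) = H(Y) - H(Y|X)
- I(X;Y) = H(X) + H(Y) - H(X,Y)

Computing all quantities:
H(X) = 0.6931, H(Y) = 1.0776, H(X,Y) = 1.7117
H(X|Y) = 0.6342, H(Y|X) = 1.0186

Verification:
H(X) - H(X|Y) = 0.6931 - 0.6342 = 0.0590
H(Y) - H(Y|X) = 1.0776 - 1.0186 = 0.0590
H(X) + H(Y) - H(X,Y) = 0.6931 + 1.0776 - 1.7117 = 0.0590

All forms give I(X;Y) = 0.0590 nats. ✓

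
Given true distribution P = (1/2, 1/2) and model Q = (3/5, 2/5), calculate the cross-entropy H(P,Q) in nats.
0.7136 nats

Cross-entropy: H(P,Q) = -Σ p(x) log q(x)

Alternatively: H(P,Q) = H(P) + D_KL(P||Q)
H(P) = 0.6931 nats
D_KL(P||Q) = 0.0204 nats

H(P,Q) = 0.6931 + 0.0204 = 0.7136 nats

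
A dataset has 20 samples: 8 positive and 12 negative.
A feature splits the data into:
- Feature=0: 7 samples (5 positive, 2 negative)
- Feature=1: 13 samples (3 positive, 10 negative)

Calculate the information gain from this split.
0.1623 bits

Information Gain = H(Y) - H(Y|Feature)

Before split:
P(positive) = 8/20 = 0.4000
H(Y) = 0.9710 bits

After split:
Feature=0: H = 0.8631 bits (weight = 7/20)
Feature=1: H = 0.7793 bits (weight = 13/20)
H(Y|Feature) = (7/20)×0.8631 + (13/20)×0.7793 = 0.8087 bits

Information Gain = 0.9710 - 0.8087 = 0.1623 bits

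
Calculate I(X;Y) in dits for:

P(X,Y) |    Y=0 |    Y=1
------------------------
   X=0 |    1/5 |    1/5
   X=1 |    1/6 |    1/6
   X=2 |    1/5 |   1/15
0.0113 dits

Mutual information: I(X;Y) = H(X) + H(Y) - H(X,Y)

Marginals:
P(X) = (2/5, 1/3, 4/15), H(X) = 0.4713 dits
P(Y) = (17/30, 13/30), H(Y) = 0.2972 dits

Joint entropy: H(X,Y) = 0.7572 dits

I(X;Y) = 0.4713 + 0.2972 - 0.7572 = 0.0113 dits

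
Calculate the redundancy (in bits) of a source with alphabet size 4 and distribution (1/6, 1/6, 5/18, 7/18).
0.0951 bits

Redundancy measures how far a source is from maximum entropy:
R = H_max - H(X)

Maximum entropy for 4 symbols: H_max = log_2(4) = 2.0000 bits
Actual entropy: H(X) = 1.9049 bits
Redundancy: R = 2.0000 - 1.9049 = 0.0951 bits

This redundancy represents potential for compression: the source could be compressed by 0.0951 bits per symbol.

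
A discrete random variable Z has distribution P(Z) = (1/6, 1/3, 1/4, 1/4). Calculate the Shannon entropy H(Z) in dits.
0.5898 dits

Shannon entropy is H(X) = -Σ p(x) log p(x).

For P = (1/6, 1/3, 1/4, 1/4):
H = -1/6 × log_10(1/6) -1/3 × log_10(1/3) -1/4 × log_10(1/4) -1/4 × log_10(1/4)
H = 0.5898 dits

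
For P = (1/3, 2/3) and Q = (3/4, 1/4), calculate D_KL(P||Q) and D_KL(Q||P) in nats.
D_KL(P||Q) = 0.3836, D_KL(Q||P) = 0.3630

KL divergence is not symmetric: D_KL(P||Q) ≠ D_KL(Q||P) in general.

D_KL(P||Q) = 0.3836 nats
D_KL(Q||P) = 0.3630 nats

No, they are not equal!

This asymmetry is why KL divergence is not a true distance metric.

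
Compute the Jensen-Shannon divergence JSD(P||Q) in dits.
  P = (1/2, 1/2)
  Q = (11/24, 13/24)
0.0004 dits

Jensen-Shannon divergence is:
JSD(P||Q) = 0.5 × D_KL(P||M) + 0.5 × D_KL(Q||M)
where M = 0.5 × (P + Q) is the mixture distribution.

M = 0.5 × (1/2, 1/2) + 0.5 × (11/24, 13/24) = (0.479167, 0.520833)

D_KL(P||M) = 0.0004 dits
D_KL(Q||M) = 0.0004 dits

JSD(P||Q) = 0.5 × 0.0004 + 0.5 × 0.0004 = 0.0004 dits

Unlike KL divergence, JSD is symmetric and bounded: 0 ≤ JSD ≤ log(2).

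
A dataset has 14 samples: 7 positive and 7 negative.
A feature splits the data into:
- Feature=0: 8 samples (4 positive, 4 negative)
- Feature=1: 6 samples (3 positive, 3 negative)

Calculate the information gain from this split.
0.0000 bits

Information Gain = H(Y) - H(Y|Feature)

Before split:
P(positive) = 7/14 = 0.5000
H(Y) = 1.0000 bits

After split:
Feature=0: H = 1.0000 bits (weight = 8/14)
Feature=1: H = 1.0000 bits (weight = 6/14)
H(Y|Feature) = (8/14)×1.0000 + (6/14)×1.0000 = 1.0000 bits

Information Gain = 1.0000 - 1.0000 = 0.0000 bits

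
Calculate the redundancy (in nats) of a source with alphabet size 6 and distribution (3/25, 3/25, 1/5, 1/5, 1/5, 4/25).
0.0240 nats

Redundancy measures how far a source is from maximum entropy:
R = H_max - H(X)

Maximum entropy for 6 symbols: H_max = log_e(6) = 1.7918 nats
Actual entropy: H(X) = 1.7677 nats
Redundancy: R = 1.7918 - 1.7677 = 0.0240 nats

This redundancy represents potential for compression: the source could be compressed by 0.0240 nats per symbol.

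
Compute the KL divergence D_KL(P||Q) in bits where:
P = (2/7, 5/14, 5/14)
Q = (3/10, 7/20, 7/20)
0.0007 bits

KL divergence: D_KL(P||Q) = Σ p(x) log(p(x)/q(x))

Computing term by term:
  x=0: 2/7 × log_2[(2/7)/(3/10)] = 2/7 × -0.0704 = -0.0201
  x=1: 5/14 × log_2[(5/14)/(7/20)] = 5/14 × 0.0291 = 0.0104
  x=2: 5/14 × log_2[(5/14)/(7/20)] = 5/14 × 0.0291 = 0.0104

D_KL(P||Q) = 0.0007 bits

Note: KL divergence is always non-negative and equals 0 iff P = Q.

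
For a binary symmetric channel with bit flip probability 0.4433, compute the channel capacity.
0.0093 bits

For a binary symmetric channel (BSC) with error probability p:
Capacity C = 1 - H(p) bits per symbol

where H(p) = -p log₂(p) - (1-p) log₂(1-p) is the binary entropy function.

H(0.4433) = 0.9907 bits
C = 1 - 0.9907 = 0.0093 bits per symbol

This means we can reliably transmit up to 0.0093 bits of information per channel use.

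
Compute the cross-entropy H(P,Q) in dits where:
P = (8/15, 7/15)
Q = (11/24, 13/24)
0.3050 dits

Cross-entropy: H(P,Q) = -Σ p(x) log q(x)

Alternatively: H(P,Q) = H(P) + D_KL(P||Q)
H(P) = 0.3001 dits
D_KL(P||Q) = 0.0049 dits

H(P,Q) = 0.3001 + 0.0049 = 0.3050 dits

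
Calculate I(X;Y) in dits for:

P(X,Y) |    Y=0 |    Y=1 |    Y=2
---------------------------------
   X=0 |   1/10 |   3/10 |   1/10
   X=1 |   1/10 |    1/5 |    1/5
0.0118 dits

Mutual information: I(X;Y) = H(X) + H(Y) - H(X,Y)

Marginals:
P(X) = (1/2, 1/2), H(X) = 0.3010 dits
P(Y) = (1/5, 1/2, 3/10), H(Y) = 0.4472 dits

Joint entropy: H(X,Y) = 0.7365 dits

I(X;Y) = 0.3010 + 0.4472 - 0.7365 = 0.0118 dits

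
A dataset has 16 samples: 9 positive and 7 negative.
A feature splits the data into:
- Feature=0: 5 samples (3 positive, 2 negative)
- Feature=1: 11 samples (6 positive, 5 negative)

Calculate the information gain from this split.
0.0019 bits

Information Gain = H(Y) - H(Y|Feature)

Before split:
P(positive) = 9/16 = 0.5625
H(Y) = 0.9887 bits

After split:
Feature=0: H = 0.9710 bits (weight = 5/16)
Feature=1: H = 0.9940 bits (weight = 11/16)
H(Y|Feature) = (5/16)×0.9710 + (11/16)×0.9940 = 0.9868 bits

Information Gain = 0.9887 - 0.9868 = 0.0019 bits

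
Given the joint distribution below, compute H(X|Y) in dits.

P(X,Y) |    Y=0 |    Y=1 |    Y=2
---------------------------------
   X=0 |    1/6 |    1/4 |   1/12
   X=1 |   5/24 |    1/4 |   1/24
0.2969 dits

Using the chain rule: H(X|Y) = H(X,Y) - H(Y)

First, compute H(X,Y) = 0.7201 dits

Marginal P(Y) = (3/8, 1/2, 1/8)
H(Y) = 0.4231 dits

H(X|Y) = H(X,Y) - H(Y) = 0.7201 - 0.4231 = 0.2969 dits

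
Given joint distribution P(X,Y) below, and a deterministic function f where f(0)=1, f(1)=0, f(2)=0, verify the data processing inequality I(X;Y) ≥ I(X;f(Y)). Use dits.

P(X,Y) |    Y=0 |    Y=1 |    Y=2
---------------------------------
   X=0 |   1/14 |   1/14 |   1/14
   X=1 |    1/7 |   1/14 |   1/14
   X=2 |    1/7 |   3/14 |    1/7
I(X;Y) = 0.0093, I(X;f(Y)) = 0.0079, inequality holds: 0.0093 ≥ 0.0079

Data Processing Inequality: For any Markov chain X → Y → Z, we have I(X;Y) ≥ I(X;Z).

Here Z = f(Y) is a deterministic function of Y, forming X → Y → Z.

Original I(X;Y) = 0.0093 dits

After applying f:
P(X,Z) where Z=f(Y):
- P(X,Z=0) = P(X,Y=1) + P(X,Y=2)
- P(X,Z=1) = P(X,Y=0)

I(X;Z) = I(X;f(Y)) = 0.0079 dits

Verification: 0.0093 ≥ 0.0079 ✓

Information cannot be created by processing; the function f can only lose information about X.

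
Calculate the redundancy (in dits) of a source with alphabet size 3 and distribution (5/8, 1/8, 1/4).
0.0861 dits

Redundancy measures how far a source is from maximum entropy:
R = H_max - H(X)

Maximum entropy for 3 symbols: H_max = log_10(3) = 0.4771 dits
Actual entropy: H(X) = 0.3910 dits
Redundancy: R = 0.4771 - 0.3910 = 0.0861 dits

This redundancy represents potential for compression: the source could be compressed by 0.0861 dits per symbol.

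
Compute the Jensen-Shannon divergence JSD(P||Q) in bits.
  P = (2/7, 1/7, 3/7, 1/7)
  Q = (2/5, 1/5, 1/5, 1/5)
0.0445 bits

Jensen-Shannon divergence is:
JSD(P||Q) = 0.5 × D_KL(P||M) + 0.5 × D_KL(Q||M)
where M = 0.5 × (P + Q) is the mixture distribution.

M = 0.5 × (2/7, 1/7, 3/7, 1/7) + 0.5 × (2/5, 1/5, 1/5, 1/5) = (12/35, 6/35, 11/35, 6/35)

D_KL(P||M) = 0.0415 bits
D_KL(Q||M) = 0.0475 bits

JSD(P||Q) = 0.5 × 0.0415 + 0.5 × 0.0475 = 0.0445 bits

Unlike KL divergence, JSD is symmetric and bounded: 0 ≤ JSD ≤ log(2).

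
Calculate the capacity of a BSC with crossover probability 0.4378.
0.0112 bits

For a binary symmetric channel (BSC) with error probability p:
Capacity C = 1 - H(p) bits per symbol

where H(p) = -p log₂(p) - (1-p) log₂(1-p) is the binary entropy function.

H(0.4378) = 0.9888 bits
C = 1 - 0.9888 = 0.0112 bits per symbol

This means we can reliably transmit up to 0.0112 bits of information per channel use.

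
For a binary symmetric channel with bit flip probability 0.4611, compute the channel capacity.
0.0044 bits

For a binary symmetric channel (BSC) with error probability p:
Capacity C = 1 - H(p) bits per symbol

where H(p) = -p log₂(p) - (1-p) log₂(1-p) is the binary entropy function.

H(0.4611) = 0.9956 bits
C = 1 - 0.9956 = 0.0044 bits per symbol

This means we can reliably transmit up to 0.0044 bits of information per channel use.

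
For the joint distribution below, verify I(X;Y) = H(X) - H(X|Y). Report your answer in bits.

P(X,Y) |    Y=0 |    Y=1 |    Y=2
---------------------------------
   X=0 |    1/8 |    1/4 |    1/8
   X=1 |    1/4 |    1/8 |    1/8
I(X;Y) = 0.0613 bits

Mutual information has multiple equivalent forms:
- I(X;Y) = H(X) - H(X|Y)
- I(X;Y) = H(Y) - H(Y|X)
- I(X;Y) = H(X) + H(Y) - H(X,Y)

Computing all quantities:
H(X) = 1.0000, H(Y) = 1.5613, H(X,Y) = 2.5000
H(X|Y) = 0.9387, H(Y|X) = 1.5000

Verification:
H(X) - H(X|Y) = 1.0000 - 0.9387 = 0.0613
H(Y) - H(Y|X) = 1.5613 - 1.5000 = 0.0613
H(X) + H(Y) - H(X,Y) = 1.0000 + 1.5613 - 2.5000 = 0.0613

All forms give I(X;Y) = 0.0613 bits. ✓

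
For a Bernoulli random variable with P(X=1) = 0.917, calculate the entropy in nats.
0.2860 nats

The binary entropy function is:
H(p) = -p log(p) - (1-p) log(1-p)

H(0.917) = -0.917 × log_e(0.917) - 0.083 × log_e(0.083)
H(0.917) = 0.2860 nats

Note: Binary entropy is maximized at p=0.5 (H=1 bit) and minimized at p=0 or p=1 (H=0).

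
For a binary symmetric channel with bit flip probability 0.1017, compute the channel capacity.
0.5256 bits

For a binary symmetric channel (BSC) with error probability p:
Capacity C = 1 - H(p) bits per symbol

where H(p) = -p log₂(p) - (1-p) log₂(1-p) is the binary entropy function.

H(0.1017) = 0.4744 bits
C = 1 - 0.4744 = 0.5256 bits per symbol

This means we can reliably transmit up to 0.5256 bits of information per channel use.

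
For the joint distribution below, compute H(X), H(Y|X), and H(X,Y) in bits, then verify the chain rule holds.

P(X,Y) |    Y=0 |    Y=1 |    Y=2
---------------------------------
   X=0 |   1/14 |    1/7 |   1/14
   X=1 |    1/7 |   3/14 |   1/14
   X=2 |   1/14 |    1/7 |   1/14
H(X,Y) = 3.0391, H(X) = 1.5567, H(Y|X) = 1.4825 (all in bits)

Chain rule: H(X,Y) = H(X) + H(Y|X)

Left side — joint entropy directly:
H(X,Y) = -Σ p(x,y) log p(x,y) = 3.0391 bits

Right side — compute H(Y|X) from the conditional distributions:
P(X) = (2/7, 3/7, 2/7), so H(X) = 1.5567 bits
H(Y|X) = Σ_x P(X=x) · H(Y|X=x):
  P(Y|X=0) = (1/4, 1/2, 1/4), H(Y|X=0) = 1.5000, weight P(X=0) = 2/7
  P(Y|X=1) = (1/3, 1/2, 1/6), H(Y|X=1) = 1.4591, weight P(X=1) = 3/7
  P(Y|X=2) = (1/4, 1/2, 1/4), H(Y|X=2) = 1.5000, weight P(X=2) = 2/7
H(Y|X) = 1.4825 bits

H(X) + H(Y|X) = 1.5567 + 1.4825 = 3.0391 bits

Both sides equal 3.0391 bits. ✓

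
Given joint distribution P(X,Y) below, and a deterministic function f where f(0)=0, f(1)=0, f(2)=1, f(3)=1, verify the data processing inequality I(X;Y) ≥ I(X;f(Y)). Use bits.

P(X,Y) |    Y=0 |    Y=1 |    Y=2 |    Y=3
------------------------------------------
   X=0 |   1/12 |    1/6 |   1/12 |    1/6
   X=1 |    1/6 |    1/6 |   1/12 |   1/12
I(X;Y) = 0.0409, I(X;f(Y)) = 0.0207, inequality holds: 0.0409 ≥ 0.0207

Data Processing Inequality: For any Markov chain X → Y → Z, we have I(X;Y) ≥ I(X;Z).

Here Z = f(Y) is a deterministic function of Y, forming X → Y → Z.

Original I(X;Y) = 0.0409 bits

After applying f:
P(X,Z) where Z=f(Y):
- P(X,Z=0) = P(X,Y=0) + P(X,Y=1)
- P(X,Z=1) = P(X,Y=2) + P(X,Y=3)

I(X;Z) = I(X;f(Y)) = 0.0207 bits

Verification: 0.0409 ≥ 0.0207 ✓

Information cannot be created by processing; the function f can only lose information about X.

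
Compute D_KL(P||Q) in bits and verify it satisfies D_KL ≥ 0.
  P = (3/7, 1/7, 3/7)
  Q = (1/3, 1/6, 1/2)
0.0283 bits

KL divergence satisfies the Gibbs inequality: D_KL(P||Q) ≥ 0 for all distributions P, Q.

D_KL(P||Q) = Σ p(x) log(p(x)/q(x))
Term by term:
  x=0: 3/7 × log_2[(3/7)/(1/3)] = 0.1554
  x=1: 1/7 × log_2[(1/7)/(1/6)] = -0.0318
  x=2: 3/7 × log_2[(3/7)/(1/2)] = -0.0953
D_KL(P||Q) = 0.0283 bits

D_KL(P||Q) = 0.0283 ≥ 0 ✓

This non-negativity is a fundamental property: relative entropy cannot be negative because it measures how different Q is from P.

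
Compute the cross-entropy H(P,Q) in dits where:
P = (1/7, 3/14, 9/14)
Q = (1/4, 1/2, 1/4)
0.5376 dits

Cross-entropy: H(P,Q) = -Σ p(x) log q(x)

Alternatively: H(P,Q) = H(P) + D_KL(P||Q)
H(P) = 0.3874 dits
D_KL(P||Q) = 0.1501 dits

H(P,Q) = 0.3874 + 0.1501 = 0.5376 dits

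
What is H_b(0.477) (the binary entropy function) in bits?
0.9985 bits

The binary entropy function is:
H(p) = -p log(p) - (1-p) log(1-p)

H(0.477) = -0.477 × log_2(0.477) - 0.523 × log_2(0.523)
H(0.477) = 0.9985 bits

Note: Binary entropy is maximized at p=0.5 (H=1 bit) and minimized at p=0 or p=1 (H=0).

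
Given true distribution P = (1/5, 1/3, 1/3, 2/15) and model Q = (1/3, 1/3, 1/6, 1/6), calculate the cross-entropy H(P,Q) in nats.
1.4221 nats

Cross-entropy: H(P,Q) = -Σ p(x) log q(x)

Alternatively: H(P,Q) = H(P) + D_KL(P||Q)
H(P) = 1.3229 nats
D_KL(P||Q) = 0.0991 nats

H(P,Q) = 1.3229 + 0.0991 = 1.4221 nats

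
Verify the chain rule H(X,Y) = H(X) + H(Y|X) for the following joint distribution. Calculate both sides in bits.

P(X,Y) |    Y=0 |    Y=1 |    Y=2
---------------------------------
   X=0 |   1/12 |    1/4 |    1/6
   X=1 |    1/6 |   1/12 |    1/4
H(X,Y) = 2.4591, H(X) = 1.0000, H(Y|X) = 1.4591 (all in bits)

Chain rule: H(X,Y) = H(X) + H(Y|X)

Left side — joint entropy directly:
H(X,Y) = -Σ p(x,y) log p(x,y) = 2.4591 bits

Right side — compute H(Y|X) from the conditional distributions:
P(X) = (1/2, 1/2), so H(X) = 1.0000 bits
H(Y|X) = Σ_x P(X=x) · H(Y|X=x):
  P(Y|X=0) = (1/6, 1/2, 1/3), H(Y|X=0) = 1.4591, weight P(X=0) = 1/2
  P(Y|X=1) = (1/3, 1/6, 1/2), H(Y|X=1) = 1.4591, weight P(X=1) = 1/2
H(Y|X) = 1.4591 bits

H(X) + H(Y|X) = 1.0000 + 1.4591 = 2.4591 bits

Both sides equal 2.4591 bits. ✓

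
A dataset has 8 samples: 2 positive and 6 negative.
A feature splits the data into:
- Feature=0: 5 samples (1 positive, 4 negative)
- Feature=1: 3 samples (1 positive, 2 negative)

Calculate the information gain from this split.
0.0157 bits

Information Gain = H(Y) - H(Y|Feature)

Before split:
P(positive) = 2/8 = 0.2500
H(Y) = 0.8113 bits

After split:
Feature=0: H = 0.7219 bits (weight = 5/8)
Feature=1: H = 0.9183 bits (weight = 3/8)
H(Y|Feature) = (5/8)×0.7219 + (3/8)×0.9183 = 0.7956 bits

Information Gain = 0.8113 - 0.7956 = 0.0157 bits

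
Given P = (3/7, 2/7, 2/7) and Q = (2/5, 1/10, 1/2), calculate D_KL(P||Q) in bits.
0.2447 bits

KL divergence: D_KL(P||Q) = Σ p(x) log(p(x)/q(x))

Computing term by term:
  x=0: 3/7 × log_2[(3/7)/(2/5)] = 3/7 × 0.0995 = 0.0427
  x=1: 2/7 × log_2[(2/7)/(1/10)] = 2/7 × 1.5146 = 0.4327
  x=2: 2/7 × log_2[(2/7)/(1/2)] = 2/7 × -0.8074 = -0.2307

D_KL(P||Q) = 0.2447 bits

Note: KL divergence is always non-negative and equals 0 iff P = Q.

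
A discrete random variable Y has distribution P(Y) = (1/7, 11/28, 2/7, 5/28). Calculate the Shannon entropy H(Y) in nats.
1.3106 nats

Shannon entropy is H(X) = -Σ p(x) log p(x).

For P = (1/7, 11/28, 2/7, 5/28):
H = -1/7 × log_e(1/7) -11/28 × log_e(11/28) -2/7 × log_e(2/7) -5/28 × log_e(5/28)
H = 1.3106 nats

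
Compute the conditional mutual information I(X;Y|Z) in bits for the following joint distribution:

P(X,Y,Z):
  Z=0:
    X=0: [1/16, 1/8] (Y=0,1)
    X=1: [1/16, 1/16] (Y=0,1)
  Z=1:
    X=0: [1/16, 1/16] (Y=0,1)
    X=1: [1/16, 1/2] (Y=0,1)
0.0684 bits

Conditional mutual information: I(X;Y|Z) = H(X|Z) + H(Y|Z) - H(X,Y|Z)

H(Z) = 0.8960
H(X,Z) = 1.6697 → H(X|Z) = 0.7737
H(Y,Z) = 1.6697 → H(Y|Z) = 0.7737
H(X,Y,Z) = 2.3750 → H(X,Y|Z) = 1.4790

I(X;Y|Z) = 0.7737 + 0.7737 - 1.4790 = 0.0684 bits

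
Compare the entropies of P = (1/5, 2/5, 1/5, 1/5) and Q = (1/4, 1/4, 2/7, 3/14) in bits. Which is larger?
Q

Computing entropies in bits:
H(P) = 1.9219
H(Q) = 1.9926

Distribution Q has higher entropy.

Intuition: The distribution closer to uniform (more spread out) has higher entropy.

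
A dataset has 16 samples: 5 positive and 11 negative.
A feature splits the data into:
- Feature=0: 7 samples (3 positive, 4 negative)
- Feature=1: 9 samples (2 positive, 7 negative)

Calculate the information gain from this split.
0.0351 bits

Information Gain = H(Y) - H(Y|Feature)

Before split:
P(positive) = 5/16 = 0.3125
H(Y) = 0.8960 bits

After split:
Feature=0: H = 0.9852 bits (weight = 7/16)
Feature=1: H = 0.7642 bits (weight = 9/16)
H(Y|Feature) = (7/16)×0.9852 + (9/16)×0.7642 = 0.8609 bits

Information Gain = 0.8960 - 0.8609 = 0.0351 bits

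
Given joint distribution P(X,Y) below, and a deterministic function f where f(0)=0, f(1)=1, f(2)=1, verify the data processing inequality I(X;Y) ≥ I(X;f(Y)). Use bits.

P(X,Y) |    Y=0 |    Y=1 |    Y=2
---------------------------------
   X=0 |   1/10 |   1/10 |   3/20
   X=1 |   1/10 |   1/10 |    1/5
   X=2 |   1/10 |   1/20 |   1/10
I(X;Y) = 0.0142, I(X;f(Y)) = 0.0119, inequality holds: 0.0142 ≥ 0.0119

Data Processing Inequality: For any Markov chain X → Y → Z, we have I(X;Y) ≥ I(X;Z).

Here Z = f(Y) is a deterministic function of Y, forming X → Y → Z.

Original I(X;Y) = 0.0142 bits

After applying f:
P(X,Z) where Z=f(Y):
- P(X,Z=0) = P(X,Y=0)
- P(X,Z=1) = P(X,Y=1) + P(X,Y=2)

I(X;Z) = I(X;f(Y)) = 0.0119 bits

Verification: 0.0142 ≥ 0.0119 ✓

Information cannot be created by processing; the function f can only lose information about X.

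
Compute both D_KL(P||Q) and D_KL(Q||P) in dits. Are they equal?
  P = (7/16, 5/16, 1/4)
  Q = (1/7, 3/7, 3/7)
D_KL(P||Q) = 0.1113, D_KL(Q||P) = 0.0897

KL divergence is not symmetric: D_KL(P||Q) ≠ D_KL(Q||P) in general.

D_KL(P||Q) = 0.1113 dits
D_KL(Q||P) = 0.0897 dits

No, they are not equal!

This asymmetry is why KL divergence is not a true distance metric.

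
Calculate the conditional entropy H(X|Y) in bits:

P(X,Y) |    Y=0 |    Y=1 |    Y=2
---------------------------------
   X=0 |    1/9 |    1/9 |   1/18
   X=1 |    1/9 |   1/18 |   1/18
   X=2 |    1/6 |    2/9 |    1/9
1.4749 bits

Using the chain rule: H(X|Y) = H(X,Y) - H(Y)

First, compute H(X,Y) = 3.0169 bits

Marginal P(Y) = (7/18, 7/18, 2/9)
H(Y) = 1.5420 bits

H(X|Y) = H(X,Y) - H(Y) = 3.0169 - 1.5420 = 1.4749 bits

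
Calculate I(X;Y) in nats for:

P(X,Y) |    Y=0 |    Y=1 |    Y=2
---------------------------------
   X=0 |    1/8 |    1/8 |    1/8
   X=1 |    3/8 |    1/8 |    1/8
0.0338 nats

Mutual information: I(X;Y) = H(X) + H(Y) - H(X,Y)

Marginals:
P(X) = (3/8, 5/8), H(X) = 0.6616 nats
P(Y) = (1/2, 1/4, 1/4), H(Y) = 1.0397 nats

Joint entropy: H(X,Y) = 1.6675 nats

I(X;Y) = 0.6616 + 1.0397 - 1.6675 = 0.0338 nats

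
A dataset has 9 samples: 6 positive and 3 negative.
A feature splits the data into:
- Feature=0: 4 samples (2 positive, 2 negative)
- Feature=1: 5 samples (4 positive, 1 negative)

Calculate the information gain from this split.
0.0728 bits

Information Gain = H(Y) - H(Y|Feature)

Before split:
P(positive) = 6/9 = 0.6667
H(Y) = 0.9183 bits

After split:
Feature=0: H = 1.0000 bits (weight = 4/9)
Feature=1: H = 0.7219 bits (weight = 5/9)
H(Y|Feature) = (4/9)×1.0000 + (5/9)×0.7219 = 0.8455 bits

Information Gain = 0.9183 - 0.8455 = 0.0728 bits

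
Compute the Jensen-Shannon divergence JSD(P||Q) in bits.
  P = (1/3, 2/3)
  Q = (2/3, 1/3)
0.0817 bits

Jensen-Shannon divergence is:
JSD(P||Q) = 0.5 × D_KL(P||M) + 0.5 × D_KL(Q||M)
where M = 0.5 × (P + Q) is the mixture distribution.

M = 0.5 × (1/3, 2/3) + 0.5 × (2/3, 1/3) = (1/2, 1/2)

D_KL(P||M) = 0.0817 bits
D_KL(Q||M) = 0.0817 bits

JSD(P||Q) = 0.5 × 0.0817 + 0.5 × 0.0817 = 0.0817 bits

Unlike KL divergence, JSD is symmetric and bounded: 0 ≤ JSD ≤ log(2).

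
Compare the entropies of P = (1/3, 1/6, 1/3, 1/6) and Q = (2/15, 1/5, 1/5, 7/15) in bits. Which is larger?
P

Computing entropies in bits:
H(P) = 1.9183
H(Q) = 1.8295

Distribution P has higher entropy.

Intuition: The distribution closer to uniform (more spread out) has higher entropy.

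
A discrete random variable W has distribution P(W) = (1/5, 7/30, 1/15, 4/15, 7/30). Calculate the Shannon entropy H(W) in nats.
1.5340 nats

Shannon entropy is H(X) = -Σ p(x) log p(x).

For P = (1/5, 7/30, 1/15, 4/15, 7/30):
H = -1/5 × log_e(1/5) -7/30 × log_e(7/30) -1/15 × log_e(1/15) -4/15 × log_e(4/15) -7/30 × log_e(7/30)
H = 1.5340 nats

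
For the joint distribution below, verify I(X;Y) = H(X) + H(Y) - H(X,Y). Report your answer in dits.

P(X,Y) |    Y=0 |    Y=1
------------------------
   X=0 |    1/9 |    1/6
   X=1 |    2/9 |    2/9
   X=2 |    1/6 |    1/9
I(X;Y) = 0.0049 dits

Mutual information has multiple equivalent forms:
- I(X;Y) = H(X) - H(X|Y)
- I(X;Y) = H(Y) - H(Y|X)
- I(X;Y) = H(X) + H(Y) - H(X,Y)

Computing all quantities:
H(X) = 0.4656, H(Y) = 0.3010, H(X,Y) = 0.7618
H(X|Y) = 0.4607, H(Y|X) = 0.2962

Verification:
H(X) - H(X|Y) = 0.4656 - 0.4607 = 0.0049
H(Y) - H(Y|X) = 0.3010 - 0.2962 = 0.0049
H(X) + H(Y) - H(X,Y) = 0.4656 + 0.3010 - 0.7618 = 0.0049

All forms give I(X;Y) = 0.0049 dits. ✓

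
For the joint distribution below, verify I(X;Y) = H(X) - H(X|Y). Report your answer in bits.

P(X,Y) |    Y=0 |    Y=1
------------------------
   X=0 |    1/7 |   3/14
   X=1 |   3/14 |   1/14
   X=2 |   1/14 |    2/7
I(X;Y) = 0.1488 bits

Mutual information has multiple equivalent forms:
- I(X;Y) = H(X) - H(X|Y)
- I(X;Y) = H(Y) - H(Y|X)
- I(X;Y) = H(X) + H(Y) - H(X,Y)

Computing all quantities:
H(X) = 1.5774, H(Y) = 0.9852, H(X,Y) = 2.4138
H(X|Y) = 1.4286, H(Y|X) = 0.8364

Verification:
H(X) - H(X|Y) = 1.5774 - 1.4286 = 0.1488
H(Y) - H(Y|X) = 0.9852 - 0.8364 = 0.1488
H(X) + H(Y) - H(X,Y) = 1.5774 + 0.9852 - 2.4138 = 0.1488

All forms give I(X;Y) = 0.1488 bits. ✓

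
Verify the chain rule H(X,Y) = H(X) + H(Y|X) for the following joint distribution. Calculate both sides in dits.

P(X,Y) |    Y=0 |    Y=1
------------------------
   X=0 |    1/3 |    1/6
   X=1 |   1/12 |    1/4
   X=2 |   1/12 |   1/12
H(X,Y) = 0.7090, H(X) = 0.4392, H(Y|X) = 0.2698 (all in dits)

Chain rule: H(X,Y) = H(X) + H(Y|X)

Left side — joint entropy directly:
H(X,Y) = -Σ p(x,y) log p(x,y) = 0.7090 dits

Right side — compute H(Y|X) from the conditional distributions:
P(X) = (1/2, 1/3, 1/6), so H(X) = 0.4392 dits
H(Y|X) = Σ_x P(X=x) · H(Y|X=x):
  P(Y|X=0) = (2/3, 1/3), H(Y|X=0) = 0.2764, weight P(X=0) = 1/2
  P(Y|X=1) = (1/4, 3/4), H(Y|X=1) = 0.2442, weight P(X=1) = 1/3
  P(Y|X=2) = (1/2, 1/2), H(Y|X=2) = 0.3010, weight P(X=2) = 1/6
H(Y|X) = 0.2698 dits

H(X) + H(Y|X) = 0.4392 + 0.2698 = 0.7090 dits

Both sides equal 0.7090 dits. ✓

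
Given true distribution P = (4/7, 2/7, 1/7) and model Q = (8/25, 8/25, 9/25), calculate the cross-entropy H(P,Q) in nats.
1.1226 nats

Cross-entropy: H(P,Q) = -Σ p(x) log q(x)

Alternatively: H(P,Q) = H(P) + D_KL(P||Q)
H(P) = 0.9557 nats
D_KL(P||Q) = 0.1669 nats

H(P,Q) = 0.9557 + 0.1669 = 1.1226 nats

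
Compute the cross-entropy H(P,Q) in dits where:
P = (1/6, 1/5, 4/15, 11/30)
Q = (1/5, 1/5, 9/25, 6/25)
0.6019 dits

Cross-entropy: H(P,Q) = -Σ p(x) log q(x)

Alternatively: H(P,Q) = H(P) + D_KL(P||Q)
H(P) = 0.5823 dits
D_KL(P||Q) = 0.0195 dits

H(P,Q) = 0.5823 + 0.0195 = 0.6019 dits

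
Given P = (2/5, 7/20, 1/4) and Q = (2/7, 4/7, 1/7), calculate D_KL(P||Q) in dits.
0.0447 dits

KL divergence: D_KL(P||Q) = Σ p(x) log(p(x)/q(x))

Computing term by term:
  x=0: 2/5 × log_10[(2/5)/(2/7)] = 2/5 × 0.1461 = 0.0585
  x=1: 7/20 × log_10[(7/20)/(4/7)] = 7/20 × -0.2129 = -0.0745
  x=2: 1/4 × log_10[(1/4)/(1/7)] = 1/4 × 0.2430 = 0.0608

D_KL(P||Q) = 0.0447 dits

Note: KL divergence is always non-negative and equals 0 iff P = Q.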